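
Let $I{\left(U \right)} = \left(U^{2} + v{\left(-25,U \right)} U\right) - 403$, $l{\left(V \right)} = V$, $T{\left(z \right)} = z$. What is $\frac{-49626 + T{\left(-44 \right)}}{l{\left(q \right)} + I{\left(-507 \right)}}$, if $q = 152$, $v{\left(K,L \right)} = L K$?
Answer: $\frac{49670}{6169427} \approx 0.008051$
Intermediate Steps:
$v{\left(K,L \right)} = K L$
$I{\left(U \right)} = -403 - 24 U^{2}$ ($I{\left(U \right)} = \left(U^{2} + - 25 U U\right) - 403 = \left(U^{2} - 25 U^{2}\right) - 403 = - 24 U^{2} - 403 = -403 - 24 U^{2}$)
$\frac{-49626 + T{\left(-44 \right)}}{l{\left(q \right)} + I{\left(-507 \right)}} = \frac{-49626 - 44}{152 - \left(403 + 24 \left(-507\right)^{2}\right)} = - \frac{49670}{152 - 6169579} = - \frac{49670}{-6169427} = \left(-49670\right) \left(- \frac{1}{6169427}\right) = \frac{49670}{6169427}$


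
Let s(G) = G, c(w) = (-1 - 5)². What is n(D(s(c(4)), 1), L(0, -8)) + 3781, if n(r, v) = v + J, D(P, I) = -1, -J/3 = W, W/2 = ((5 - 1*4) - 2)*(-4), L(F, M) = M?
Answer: 3749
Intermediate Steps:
c(w) = 36 (c(w) = (-6)² = 36)
W = 8 (W = 2*(((5 - 1*4) - 2)*(-4)) = 2*(((5 - 4) - 2)*(-4)) = 2*((1 - 2)*(-4)) = 2*(-1*(-4)) = 2*4 = 8)
J = -24 (J = -3*8 = -24)
n(r, v) = -24 + v (n(r, v) = v - 24 = -24 + v)
n(D(s(c(4)), 1), L(0, -8)) + 3781 = (-24 - 8) + 3781 = -32 + 3781 = 3749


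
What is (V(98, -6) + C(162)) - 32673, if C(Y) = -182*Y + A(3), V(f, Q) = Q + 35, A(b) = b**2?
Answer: -62119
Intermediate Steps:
V(f, Q) = 35 + Q
C(Y) = 9 - 182*Y (C(Y) = -182*Y + 3**2 = -182*Y + 9 = 9 - 182*Y)
(V(98, -6) + C(162)) - 32673 = ((35 - 6) + (9 - 182*162)) - 32673 = (29 + (9 - 29484)) - 32673 = (29 - 29475) - 32673 = -29446 - 32673 = -62119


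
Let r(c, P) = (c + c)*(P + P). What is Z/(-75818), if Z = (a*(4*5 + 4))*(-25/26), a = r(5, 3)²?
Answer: 540000/492817 ≈ 1.0957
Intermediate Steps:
r(c, P) = 4*P*c (r(c, P) = (2*c)*(2*P) = 4*P*c)
a = 3600 (a = (4*3*5)² = 60² = 3600)
Z = -1080000/13 (Z = (3600*(4*5 + 4))*(-25/26) = (3600*(20 + 4))*(-25*1/26) = (3600*24)*(-25/26) = 86400*(-25/26) = -1080000/13 ≈ -83077.)
Z/(-75818) = -1080000/13/(-75818) = -1080000/13*(-1/75818) = 540000/492817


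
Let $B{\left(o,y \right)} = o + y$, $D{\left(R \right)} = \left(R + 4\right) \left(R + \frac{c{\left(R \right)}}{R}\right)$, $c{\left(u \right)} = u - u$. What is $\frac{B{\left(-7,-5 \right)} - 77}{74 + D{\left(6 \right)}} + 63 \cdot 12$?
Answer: $\frac{101215}{134} \approx 755.34$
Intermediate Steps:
$c{\left(u \right)} = 0$
$D{\left(R \right)} = R \left(4 + R\right)$ ($D{\left(R \right)} = \left(R + 4\right) \left(R + \frac{0}{R}\right) = \left(4 + R\right) \left(R + 0\right) = \left(4 + R\right) R = R \left(4 + R\right)$)
$\frac{B{\left(-7,-5 \right)} - 77}{74 + D{\left(6 \right)}} + 63 \cdot 12 = \frac{\left(-7 - 5\right) - 77}{74 + 6 \left(4 + 6\right)} + 63 \cdot 12 = \frac{-12 - 77}{74 + 6 \cdot 10} + 756 = - \frac{89}{74 + 60} + 756 = - \frac{89}{134} + 756 = \frac{101215}{134}$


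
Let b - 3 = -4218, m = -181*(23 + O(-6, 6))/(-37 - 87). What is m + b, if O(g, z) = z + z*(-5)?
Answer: -522841/124 ≈ -4216.5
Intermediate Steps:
O(g, z) = -4*z (O(g, z) = z - 5*z = -4*z)
m = -181/124 (m = -181*(23 - 4*6)/(-37 - 87) = -181*(23 - 24)/(-124) = -(-181)*(-1)/124 = -181*1/124 = -181/124 ≈ -1.4597)
b = -4215 (b = 3 - 4218 = -4215)
m + b = -181/124 - 4215 = -522841/124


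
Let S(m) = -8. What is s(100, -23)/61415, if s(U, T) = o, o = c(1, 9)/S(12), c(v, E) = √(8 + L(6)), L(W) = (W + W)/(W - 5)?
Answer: -√5/245660 ≈ -9.1023e-6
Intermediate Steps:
L(W) = 2*W/(-5 + W) (L(W) = (2*W)/(-5 + W) = 2*W/(-5 + W))
c(v, E) = 2*√5 (c(v, E) = √(8 + 2*6/(-5 + 6)) = √(8 + 2*6/1) = √(8 + 2*6*1) = √(8 + 12) = √20 = 2*√5)
o = -√5/4 (o = (2*√5)/(-8) = (2*√5)*(-⅛) = -√5/4 ≈ -0.55902)
s(U, T) = -√5/4
s(100, -23)/61415 = -√5/4/61415 = -√5/4*(1/61415) = -√5/245660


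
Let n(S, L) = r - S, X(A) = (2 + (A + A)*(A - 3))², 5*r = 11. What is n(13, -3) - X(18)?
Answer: -1468874/5 ≈ -2.9378e+5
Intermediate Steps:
r = 11/5 (r = (⅕)*11 = 11/5 ≈ 2.2000)
X(A) = (2 + 2*A*(-3 + A))² (X(A) = (2 + (2*A)*(-3 + A))² = (2 + 2*A*(-3 + A))²)
n(S, L) = 11/5 - S
n(13, -3) - X(18) = (11/5 - 1*13) - 4*(1 + 18² - 3*18)² = (11/5 - 13) - 4*(1 + 324 - 54)² = -54/5 - 4*271² = -54/5 - 4*73441 = -54/5 - 1*293764 = -54/5 - 293764 = -1468874/5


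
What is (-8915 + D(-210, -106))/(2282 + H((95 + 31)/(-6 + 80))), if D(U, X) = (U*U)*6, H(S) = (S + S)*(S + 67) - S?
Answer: 350032765/3442019 ≈ 101.69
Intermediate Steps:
H(S) = -S + 2*S*(67 + S) (H(S) = (2*S)*(67 + S) - S = 2*S*(67 + S) - S = -S + 2*S*(67 + S))
D(U, X) = 6*U² (D(U, X) = U²*6 = 6*U²)
(-8915 + D(-210, -106))/(2282 + H((95 + 31)/(-6 + 80))) = (-8915 + 6*(-210)²)/(2282 + ((95 + 31)/(-6 + 80))*(133 + 2*((95 + 31)/(-6 + 80)))) = (-8915 + 6*44100)/(2282 + (126/74)*(133 + 2*(126/74))) = (-8915 + 264600)/(2282 + (126*(1/74))*(133 + 2*(126*(1/74)))) = 255685/(2282 + 63*(133 + 2*(63/37))/37) = 255685/(2282 + 63*(133 + 126/37)/37) = 255685/(2282 + (63/37)*(5047/37)) = 255685/(2282 + 317961/1369) = 255685/(3442019/1369) = 255685*(1369/3442019) = 350032765/3442019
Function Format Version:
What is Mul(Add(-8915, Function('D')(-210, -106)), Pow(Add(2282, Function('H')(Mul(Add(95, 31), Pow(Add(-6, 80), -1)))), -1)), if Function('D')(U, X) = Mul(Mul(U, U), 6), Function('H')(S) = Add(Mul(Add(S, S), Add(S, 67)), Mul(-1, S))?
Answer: Rational(350032765, 3442019) ≈ 101.69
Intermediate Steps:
Function('H')(S) = Add(Mul(-1, S), Mul(2, S, Add(67, S))) (Function('H')(S) = Add(Mul(Mul(2, S), Add(67, S)), Mul(-1, S)) = Add(Mul(2, S, Add(67, S)), Mul(-1, S)) = Add(Mul(-1, S), Mul(2, S, Add(67, S))))
Function('D')(U, X) = Mul(6, Pow(U, 2)) (Function('D')(U, X) = Mul(Pow(U, 2), 6) = Mul(6, Pow(U, 2)))
Mul(Add(-8915, Function('D')(-210, -106)), Pow(Add(2282, Function('H')(Mul(Add(95, 31), Pow(Add(-6, 80), -1)))), -1)) = Mul(Add(-8915, Mul(6, Pow(-210, 2))), Pow(Add(2282, Mul(Mul(Add(95, 31), Pow(Add(-6, 80), -1)), Add(133, Mul(2, Mul(Add(95, 31), Pow(Add(-6, 80), -1)))))), -1)) = Mul(Add(-8915, Mul(6, 44100)), Pow(Add(2282, Mul(Mul(126, Pow(74, -1)), Add(133, Mul(2, Mul(126, Pow(74, -1)))))), -1)) = Mul(Add(-8915, 264600), Pow(Add(2282, Mul(Mul(126, Rational(1, 74)), Add(133, Mul(2, Mul(126, Rational(1, 74)))))), -1)) = Mul(255685, Pow(Add(2282, Mul(Rational(63, 37), Add(133, Mul(2, Rational(63, 37))))), -1)) = Mul(255685, Pow(Add(2282, Mul(Rational(63, 37), Add(133, Rational(126, 37)))), -1)) = Mul(255685, Pow(Add(2282, Mul(Rational(63, 37), Rational(5047, 37))), -1)) = Mul(255685, Pow(Add(2282, Rational(317961, 1369)), -1)) = Mul(255685, Pow(Rational(3442019, 1369), -1)) = Mul(255685, Rational(1369, 3442019)) = Rational(350032765, 3442019)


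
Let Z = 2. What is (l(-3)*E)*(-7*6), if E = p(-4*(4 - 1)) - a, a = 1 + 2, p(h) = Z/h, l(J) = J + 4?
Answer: 133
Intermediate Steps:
l(J) = 4 + J
p(h) = 2/h
a = 3
E = -19/6 (E = 2/((-4*(4 - 1))) - 1*3 = 2/((-4*3)) - 3 = 2/(-12) - 3 = 2*(-1/12) - 3 = -⅙ - 3 = -19/6 ≈ -3.1667)
(l(-3)*E)*(-7*6) = ((4 - 3)*(-19/6))*(-7*6) = (1*(-19/6))*(-42) = -19/6*(-42) = 133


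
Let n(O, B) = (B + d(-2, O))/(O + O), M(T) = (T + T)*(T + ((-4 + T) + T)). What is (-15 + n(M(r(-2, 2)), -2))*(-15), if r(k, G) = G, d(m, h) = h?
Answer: 1755/8 ≈ 219.38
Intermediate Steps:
M(T) = 2*T*(-4 + 3*T) (M(T) = (2*T)*(T + (-4 + 2*T)) = (2*T)*(-4 + 3*T) = 2*T*(-4 + 3*T))
n(O, B) = (B + O)/(2*O) (n(O, B) = (B + O)/(O + O) = (B + O)/((2*O)) = (B + O)*(1/(2*O)) = (B + O)/(2*O))
(-15 + n(M(r(-2, 2)), -2))*(-15) = (-15 + (-2 + 2*2*(-4 + 3*2))/(2*((2*2*(-4 + 3*2)))))*(-15) = (-15 + (-2 + 2*2*(-4 + 6))/(2*((2*2*(-4 + 6)))))*(-15) = (-15 + (-2 + 2*2*2)/(2*((2*2*2))))*(-15) = (-15 + (1/2)*(-2 + 8)/8)*(-15) = (-15 + (1/2)*(1/8)*6)*(-15) = (-15 + 3/8)*(-15) = -117/8*(-15) = 1755/8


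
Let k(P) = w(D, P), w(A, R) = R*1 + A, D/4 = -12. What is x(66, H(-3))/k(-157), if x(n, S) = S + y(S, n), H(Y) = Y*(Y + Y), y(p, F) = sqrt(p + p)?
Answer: -24/205 ≈ -0.11707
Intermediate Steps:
D = -48 (D = 4*(-12) = -48)
w(A, R) = A + R (w(A, R) = R + A = A + R)
k(P) = -48 + P
y(p, F) = sqrt(2)*sqrt(p) (y(p, F) = sqrt(2*p) = sqrt(2)*sqrt(p))
H(Y) = 2*Y**2 (H(Y) = Y*(2*Y) = 2*Y**2)
x(n, S) = S + sqrt(2)*sqrt(S)
x(66, H(-3))/k(-157) = (2*(-3)**2 + sqrt(2)*sqrt(2*(-3)**2))/(-48 - 157) = (2*9 + sqrt(2)*sqrt(2*9))/(-205) = (18 + sqrt(2)*sqrt(18))*(-1/205) = (18 + sqrt(2)*(3*sqrt(2)))*(-1/205) = (18 + 6)*(-1/205) = 24*(-1/205) = -24/205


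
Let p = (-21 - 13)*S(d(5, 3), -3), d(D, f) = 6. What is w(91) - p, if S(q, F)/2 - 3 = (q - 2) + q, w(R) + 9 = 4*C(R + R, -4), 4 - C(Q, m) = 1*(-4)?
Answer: 907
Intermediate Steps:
C(Q, m) = 8 (C(Q, m) = 4 - (-4) = 4 - 1*(-4) = 4 + 4 = 8)
w(R) = 23 (w(R) = -9 + 4*8 = -9 + 32 = 23)
S(q, F) = 2 + 4*q (S(q, F) = 6 + 2*((q - 2) + q) = 6 + 2*((-2 + q) + q) = 6 + 2*(-2 + 2*q) = 6 + (-4 + 4*q) = 2 + 4*q)
p = -884 (p = (-21 - 13)*(2 + 4*6) = -34*(2 + 24) = -34*26 = -884)
w(91) - p = 23 - 1*(-884) = 23 + 884 = 907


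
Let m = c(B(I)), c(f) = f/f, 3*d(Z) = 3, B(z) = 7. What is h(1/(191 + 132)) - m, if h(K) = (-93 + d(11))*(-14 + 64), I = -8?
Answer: -4601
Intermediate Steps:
d(Z) = 1 (d(Z) = (⅓)*3 = 1)
c(f) = 1
m = 1
h(K) = -4600 (h(K) = (-93 + 1)*(-14 + 64) = -92*50 = -4600)
h(1/(191 + 132)) - m = -4600 - 1*1 = -4600 - 1 = -4601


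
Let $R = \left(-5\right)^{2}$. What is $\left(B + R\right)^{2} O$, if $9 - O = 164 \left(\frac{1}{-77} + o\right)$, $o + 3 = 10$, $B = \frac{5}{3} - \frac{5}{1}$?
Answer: $- \frac{369852275}{693} \approx -5.337 \cdot 10^{5}$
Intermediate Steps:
$B = - \frac{10}{3}$ ($B = 5 \cdot \frac{1}{3} - 5 = \frac{5}{3} - 5 = - \frac{10}{3} \approx -3.3333$)
$o = 7$ ($o = -3 + 10 = 7$)
$R = 25$
$O = - \frac{87539}{77}$ ($O = 9 - 164 \left(\frac{1}{-77} + 7\right) = 9 - 164 \left(- \frac{1}{77} + 7\right) = 9 - 164 \cdot \frac{538}{77} = 9 - \frac{88232}{77} = - \frac{87539}{77} \approx -1136.9$)
$\left(B + R\right)^{2} O = \left(- \frac{10}{3} + 25\right)^{2} \left(- \frac{87539}{77}\right) = \left(\frac{65}{3}\right)^{2} \left(- \frac{87539}{77}\right) = \frac{4225}{9} \left(- \frac{87539}{77}\right) = - \frac{369852275}{693}$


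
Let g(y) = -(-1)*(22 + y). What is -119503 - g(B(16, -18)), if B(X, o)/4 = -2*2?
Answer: -119509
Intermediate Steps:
B(X, o) = -16 (B(X, o) = 4*(-2*2) = 4*(-4) = -16)
g(y) = 22 + y (g(y) = -(-22 - y) = 22 + y)
-119503 - g(B(16, -18)) = -119503 - (22 - 16) = -119503 - 1*6 = -119503 - 6 = -119509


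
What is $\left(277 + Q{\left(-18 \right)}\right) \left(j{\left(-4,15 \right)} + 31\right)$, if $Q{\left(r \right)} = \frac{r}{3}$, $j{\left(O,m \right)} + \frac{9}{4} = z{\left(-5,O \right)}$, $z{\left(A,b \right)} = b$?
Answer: $\frac{26829}{4} \approx 6707.3$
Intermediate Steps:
$j{\left(O,m \right)} = - \frac{9}{4} + O$
$Q{\left(r \right)} = \frac{r}{3}$ ($Q{\left(r \right)} = r \frac{1}{3} = \frac{r}{3}$)
$\left(277 + Q{\left(-18 \right)}\right) \left(j{\left(-4,15 \right)} + 31\right) = \left(277 + \frac{1}{3} \left(-18\right)\right) \left(\left(- \frac{9}{4} - 4\right) + 31\right) = \left(277 - 6\right) \left(- \frac{25}{4} + 31\right) = 271 \cdot \frac{99}{4} = \frac{26829}{4}$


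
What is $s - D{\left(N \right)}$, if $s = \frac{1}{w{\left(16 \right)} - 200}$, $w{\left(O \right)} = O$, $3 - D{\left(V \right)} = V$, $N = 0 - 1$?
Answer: $- \frac{737}{184} \approx -4.0054$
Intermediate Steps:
$N = -1$ ($N = 0 - 1 = -1$)
$D{\left(V \right)} = 3 - V$
$s = - \frac{1}{184}$ ($s = \frac{1}{16 - 200} = \frac{1}{-184} = - \frac{1}{184} \approx -0.0054348$)
$s - D{\left(N \right)} = - \frac{1}{184} - \left(3 - -1\right) = - \frac{1}{184} - \left(3 + 1\right) = - \frac{1}{184} - 4 = - \frac{737}{184}$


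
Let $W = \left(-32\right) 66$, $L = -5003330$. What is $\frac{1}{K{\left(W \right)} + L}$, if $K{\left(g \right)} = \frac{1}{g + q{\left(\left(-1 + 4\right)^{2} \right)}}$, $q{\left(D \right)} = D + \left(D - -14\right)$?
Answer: $- \frac{2080}{10406926401} \approx -1.9987 \cdot 10^{-7}$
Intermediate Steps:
$q{\left(D \right)} = 14 + 2 D$ ($q{\left(D \right)} = D + \left(D + 14\right) = D + \left(14 + D\right) = 14 + 2 D$)
$W = -2112$
$K{\left(g \right)} = \frac{1}{32 + g}$ ($K{\left(g \right)} = \frac{1}{g + \left(14 + 2 \left(-1 + 4\right)^{2}\right)} = \frac{1}{g + \left(14 + 2 \cdot 3^{2}\right)} = \frac{1}{g + \left(14 + 2 \cdot 9\right)} = \frac{1}{g + \left(14 + 18\right)} = \frac{1}{g + 32} = \frac{1}{32 + g}$)
$\frac{1}{K{\left(W \right)} + L} = \frac{1}{\frac{1}{32 - 2112} - 5003330} = \frac{1}{\frac{1}{-2080} - 5003330} = \frac{1}{- \frac{1}{2080} - 5003330} = \frac{1}{- \frac{10406926401}{2080}} = - \frac{2080}{10406926401}$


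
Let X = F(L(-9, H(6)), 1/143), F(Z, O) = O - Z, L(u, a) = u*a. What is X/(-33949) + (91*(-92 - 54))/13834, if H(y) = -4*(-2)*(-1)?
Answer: -32178608086/33580008319 ≈ -0.95827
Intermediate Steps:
H(y) = -8 (H(y) = 8*(-1) = -8)
L(u, a) = a*u
X = -10295/143 (X = 1/143 - (-8)*(-9) = 1/143 - 1*72 = 1/143 - 72 = -10295/143 ≈ -71.993)
X/(-33949) + (91*(-92 - 54))/13834 = -10295/143/(-33949) + (91*(-92 - 54))/13834 = -10295/143*(-1/33949) + (91*(-146))*(1/13834) = 10295/4854707 - 13286*1/13834 = 10295/4854707 - 6643/6917 = -32178608086/33580008319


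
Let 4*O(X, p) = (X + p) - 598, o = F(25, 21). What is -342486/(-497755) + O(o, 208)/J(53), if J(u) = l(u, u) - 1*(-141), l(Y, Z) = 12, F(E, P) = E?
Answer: 27920857/304626060 ≈ 0.091656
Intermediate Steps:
o = 25
J(u) = 153 (J(u) = 12 - 1*(-141) = 12 + 141 = 153)
O(X, p) = -299/2 + X/4 + p/4 (O(X, p) = ((X + p) - 598)/4 = (-598 + X + p)/4 = -299/2 + X/4 + p/4)
-342486/(-497755) + O(o, 208)/J(53) = -342486/(-497755) + (-299/2 + (¼)*25 + (¼)*208)/153 = -342486*(-1/497755) + (-299/2 + 25/4 + 52)*(1/153) = 342486/497755 - 365/4*1/153 = 342486/497755 - 365/612 = 27920857/304626060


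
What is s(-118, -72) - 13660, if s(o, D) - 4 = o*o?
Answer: 268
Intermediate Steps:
s(o, D) = 4 + o² (s(o, D) = 4 + o*o = 4 + o²)
s(-118, -72) - 13660 = (4 + (-118)²) - 13660 = (4 + 13924) - 13660 = 13928 - 13660 = 268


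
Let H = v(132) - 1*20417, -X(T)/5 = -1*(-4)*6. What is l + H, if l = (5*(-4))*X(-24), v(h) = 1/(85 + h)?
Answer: -3909688/217 ≈ -18017.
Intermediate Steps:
X(T) = -120 (X(T) = -5*(-1*(-4))*6 = -20*6 = -5*24 = -120)
l = 2400 (l = (5*(-4))*(-120) = -20*(-120) = 2400)
H = -4430488/217 (H = 1/(85 + 132) - 1*20417 = 1/217 - 20417 = -4430488/217 ≈ -20417.)
l + H = 2400 - 4430488/217 = -3909688/217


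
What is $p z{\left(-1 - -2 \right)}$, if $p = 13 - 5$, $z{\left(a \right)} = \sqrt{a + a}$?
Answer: $8 \sqrt{2} \approx 11.314$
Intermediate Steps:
$z{\left(a \right)} = \sqrt{2} \sqrt{a}$ ($z{\left(a \right)} = \sqrt{2 a} = \sqrt{2} \sqrt{a}$)
$p = 8$ ($p = 13 - 5 = 8$)
$p z{\left(-1 - -2 \right)} = 8 \sqrt{2} \sqrt{-1 - -2} = 8 \sqrt{2} \sqrt{-1 + 2} = 8 \sqrt{2} \sqrt{1} = 8 \sqrt{2} \cdot 1 = 8 \sqrt{2}$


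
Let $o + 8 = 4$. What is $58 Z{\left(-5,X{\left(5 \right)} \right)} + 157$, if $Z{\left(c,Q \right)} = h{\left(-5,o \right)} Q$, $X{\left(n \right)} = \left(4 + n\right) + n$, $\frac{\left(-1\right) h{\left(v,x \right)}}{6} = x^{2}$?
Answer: $-77795$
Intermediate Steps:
$o = -4$ ($o = -8 + 4 = -4$)
$h{\left(v,x \right)} = - 6 x^{2}$
$X{\left(n \right)} = 4 + 2 n$
$Z{\left(c,Q \right)} = - 96 Q$ ($Z{\left(c,Q \right)} = - 6 \left(-4\right)^{2} Q = \left(-6\right) 16 Q = - 96 Q$)
$58 Z{\left(-5,X{\left(5 \right)} \right)} + 157 = 58 \left(- 96 \left(4 + 2 \cdot 5\right)\right) + 157 = 58 \left(- 96 \left(4 + 10\right)\right) + 157 = 58 \left(\left(-96\right) 14\right) + 157 = 58 \left(-1344\right) + 157 = -77952 + 157 = -77795$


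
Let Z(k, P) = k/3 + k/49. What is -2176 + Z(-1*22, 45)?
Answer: -321016/147 ≈ -2183.8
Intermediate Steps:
Z(k, P) = 52*k/147 (Z(k, P) = k*(⅓) + k*(1/49) = k/3 + k/49 = 52*k/147)
-2176 + Z(-1*22, 45) = -2176 + 52*(-1*22)/147 = -2176 + (52/147)*(-22) = -2176 - 1144/147 = -321016/147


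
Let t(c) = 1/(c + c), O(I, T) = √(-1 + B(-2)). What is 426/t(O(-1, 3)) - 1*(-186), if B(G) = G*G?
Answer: 186 + 852*√3 ≈ 1661.7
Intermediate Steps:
B(G) = G²
O(I, T) = √3 (O(I, T) = √(-1 + (-2)²) = √(-1 + 4) = √3)
t(c) = 1/(2*c)
426/t(O(-1, 3)) - 1*(-186) = 426/((1/(2*(√3)))) - 1*(-186) = 426/(((√3/3)/2)) + 186 = 426/((√3/6)) + 186 = 426*(2*√3) + 186 = 852*√3 + 186 = 186 + 852*√3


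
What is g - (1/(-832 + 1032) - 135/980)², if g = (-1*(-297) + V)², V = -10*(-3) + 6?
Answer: 10649777867399/96040000 ≈ 1.1089e+5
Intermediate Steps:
V = 36 (V = 30 + 6 = 36)
g = 110889 (g = (-1*(-297) + 36)² = (297 + 36)² = 333² = 110889)
g - (1/(-832 + 1032) - 135/980)² = 110889 - (1/(-832 + 1032) - 135/980)² = 110889 - (1/200 - 135*1/980)² = 110889 - (1/200 - 27/196)² = 110889 - (-1301/9800)² = 110889 - 1*1692601/96040000 = 110889 - 1692601/96040000 = 10649777867399/96040000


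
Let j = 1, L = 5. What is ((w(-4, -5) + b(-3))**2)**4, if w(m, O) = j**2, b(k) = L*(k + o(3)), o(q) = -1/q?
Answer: 23811286661761/6561 ≈ 3.6292e+9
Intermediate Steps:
b(k) = -5/3 + 5*k (b(k) = 5*(k - 1/3) = 5*(-1/3 + k) = -5/3 + 5*k)
w(m, O) = 1 (w(m, O) = 1**2 = 1)
((w(-4, -5) + b(-3))**2)**4 = ((1 + (-5/3 + 5*(-3)))**2)**4 = ((1 + (-5/3 - 15))**2)**4 = ((1 - 50/3)**2)**4 = ((-47/3)**2)**4 = (2209/9)**4 = 23811286661761/6561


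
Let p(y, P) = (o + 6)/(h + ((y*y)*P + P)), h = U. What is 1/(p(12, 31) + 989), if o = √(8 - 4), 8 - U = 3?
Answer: 1125/1112627 ≈ 0.0010111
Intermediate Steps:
U = 5 (U = 8 - 1*3 = 8 - 3 = 5)
h = 5
o = 2 (o = √4 = 2)
p(y, P) = 8/(5 + P + P*y²) (p(y, P) = (2 + 6)/(5 + ((y*y)*P + P)) = 8/(5 + (y²*P + P)) = 8/(5 + (P*y² + P)) = 8/(5 + (P + P*y²)) = 8/(5 + P + P*y²))
1/(p(12, 31) + 989) = 1/(8/(5 + 31 + 31*12²) + 989) = 1/(8/(5 + 31 + 31*144) + 989) = 1/(8/(5 + 31 + 4464) + 989) = 1/(8/4500 + 989) = 1/(8*(1/4500) + 989) = 1/(2/1125 + 989) = 1/(1112627/1125) = 1125/1112627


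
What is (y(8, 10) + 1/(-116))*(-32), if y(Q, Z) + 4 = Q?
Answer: -3704/29 ≈ -127.72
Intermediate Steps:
y(Q, Z) = -4 + Q
(y(8, 10) + 1/(-116))*(-32) = ((-4 + 8) + 1/(-116))*(-32) = (4 - 1/116)*(-32) = (463/116)*(-32) = -3704/29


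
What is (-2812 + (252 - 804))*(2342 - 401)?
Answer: -6529524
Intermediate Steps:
(-2812 + (252 - 804))*(2342 - 401) = (-2812 - 552)*1941 = -3364*1941 = -6529524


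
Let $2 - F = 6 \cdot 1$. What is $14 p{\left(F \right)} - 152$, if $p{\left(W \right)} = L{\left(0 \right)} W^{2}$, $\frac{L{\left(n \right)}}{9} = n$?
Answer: $-152$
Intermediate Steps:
$F = -4$ ($F = 2 - 6 \cdot 1 = 2 - 6 = -4$)
$L{\left(n \right)} = 9 n$
$p{\left(W \right)} = 0$ ($p{\left(W \right)} = 9 \cdot 0 W^{2} = 0 W^{2} = 0$)
$14 p{\left(F \right)} - 152 = 14 \cdot 0 - 152 = 0 - 152 = -152$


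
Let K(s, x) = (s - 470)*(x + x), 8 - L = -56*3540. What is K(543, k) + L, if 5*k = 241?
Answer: 1026426/5 ≈ 2.0529e+5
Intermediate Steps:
k = 241/5 (k = (⅕)*241 = 241/5 ≈ 48.200)
L = 198248 (L = 8 - (-56)*3540 = 8 - 1*(-198240) = 8 + 198240 = 198248)
K(s, x) = 2*x*(-470 + s) (K(s, x) = (-470 + s)*(2*x) = 2*x*(-470 + s))
K(543, k) + L = 2*(241/5)*(-470 + 543) + 198248 = 2*(241/5)*73 + 198248 = 35186/5 + 198248 = 1026426/5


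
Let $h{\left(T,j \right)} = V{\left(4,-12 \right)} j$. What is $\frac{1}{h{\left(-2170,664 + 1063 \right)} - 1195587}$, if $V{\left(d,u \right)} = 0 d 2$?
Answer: $- \frac{1}{1195587} \approx -8.3641 \cdot 10^{-7}$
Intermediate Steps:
$V{\left(d,u \right)} = 0$ ($V{\left(d,u \right)} = 0 \cdot 2 = 0$)
$h{\left(T,j \right)} = 0$ ($h{\left(T,j \right)} = 0 j = 0$)
$\frac{1}{h{\left(-2170,664 + 1063 \right)} - 1195587} = \frac{1}{0 - 1195587} = \frac{1}{-1195587} = - \frac{1}{1195587}$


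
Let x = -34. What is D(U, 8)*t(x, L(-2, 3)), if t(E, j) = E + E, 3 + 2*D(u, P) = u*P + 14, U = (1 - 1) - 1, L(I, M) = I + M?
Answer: -102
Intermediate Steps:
U = -1 (U = 0 - 1 = -1)
D(u, P) = 11/2 + P*u/2 (D(u, P) = -3/2 + (u*P + 14)/2 = -3/2 + (P*u + 14)/2 = -3/2 + (14 + P*u)/2 = -3/2 + (7 + P*u/2) = 11/2 + P*u/2)
t(E, j) = 2*E
D(U, 8)*t(x, L(-2, 3)) = (11/2 + (½)*8*(-1))*(2*(-34)) = (11/2 - 4)*(-68) = (3/2)*(-68) = -102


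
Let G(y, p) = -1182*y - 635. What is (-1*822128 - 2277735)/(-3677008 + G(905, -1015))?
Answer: 238451/365181 ≈ 0.65297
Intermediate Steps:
G(y, p) = -635 - 1182*y
(-1*822128 - 2277735)/(-3677008 + G(905, -1015)) = (-1*822128 - 2277735)/(-3677008 + (-635 - 1182*905)) = (-822128 - 2277735)/(-3677008 + (-635 - 1069710)) = -3099863/(-3677008 - 1070345) = -3099863/(-4747353) = -3099863*(-1/4747353) = 238451/365181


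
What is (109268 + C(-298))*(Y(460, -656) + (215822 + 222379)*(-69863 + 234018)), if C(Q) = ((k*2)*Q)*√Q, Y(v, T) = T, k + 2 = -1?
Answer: 7859962423436732 + 128615997484212*I*√298 ≈ 7.86e+15 + 2.2203e+15*I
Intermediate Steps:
k = -3 (k = -2 - 1 = -3)
C(Q) = -6*Q^(3/2) (C(Q) = ((-3*2)*Q)*√Q = (-6*Q)*√Q = -6*Q^(3/2))
(109268 + C(-298))*(Y(460, -656) + (215822 + 222379)*(-69863 + 234018)) = (109268 - (-1788)*I*√298)*(-656 + (215822 + 222379)*(-69863 + 234018)) = (109268 - (-1788)*I*√298)*(-656 + 438201*164155) = (109268 + 1788*I*√298)*(-656 + 71932885155) = (109268 + 1788*I*√298)*71932884499 = 7859962423436732 + 128615997484212*I*√298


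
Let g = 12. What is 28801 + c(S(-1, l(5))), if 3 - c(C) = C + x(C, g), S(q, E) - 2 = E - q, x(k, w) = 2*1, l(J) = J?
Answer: 28794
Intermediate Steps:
x(k, w) = 2
S(q, E) = 2 + E - q (S(q, E) = 2 + (E - q) = 2 + E - q)
c(C) = 1 - C (c(C) = 3 - (C + 2) = 3 - (2 + C) = 3 + (-2 - C) = 1 - C)
28801 + c(S(-1, l(5))) = 28801 + (1 - (2 + 5 - 1*(-1))) = 28801 + (1 - (2 + 5 + 1)) = 28801 + (1 - 1*8) = 28801 + (1 - 8) = 28801 - 7 = 28794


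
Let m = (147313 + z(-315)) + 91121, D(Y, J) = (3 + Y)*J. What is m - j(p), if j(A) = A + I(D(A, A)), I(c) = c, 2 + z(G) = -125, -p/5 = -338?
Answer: -2624553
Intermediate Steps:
p = 1690 (p = -5*(-338) = 1690)
D(Y, J) = J*(3 + Y)
z(G) = -127 (z(G) = -2 - 125 = -127)
j(A) = A + A*(3 + A)
m = 238307 (m = (147313 - 127) + 91121 = 147186 + 91121 = 238307)
m - j(p) = 238307 - 1690*(4 + 1690) = 238307 - 1690*1694 = 238307 - 1*2862860 = 238307 - 2862860 = -2624553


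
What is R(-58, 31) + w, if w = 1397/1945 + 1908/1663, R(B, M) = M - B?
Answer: 293907886/3234535 ≈ 90.866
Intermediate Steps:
w = 6034271/3234535 (w = 1397*(1/1945) + 1908*(1/1663) = 1397/1945 + 1908/1663 = 6034271/3234535 ≈ 1.8656)
R(-58, 31) + w = (31 - 1*(-58)) + 6034271/3234535 = (31 + 58) + 6034271/3234535 = 89 + 6034271/3234535 = 293907886/3234535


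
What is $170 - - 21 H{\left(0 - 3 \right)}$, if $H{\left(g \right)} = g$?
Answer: $107$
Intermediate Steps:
$170 - - 21 H{\left(0 - 3 \right)} = 170 - - 21 \left(0 - 3\right) = 170 - \left(-21\right) \left(-3\right) = 170 - 63 = 107$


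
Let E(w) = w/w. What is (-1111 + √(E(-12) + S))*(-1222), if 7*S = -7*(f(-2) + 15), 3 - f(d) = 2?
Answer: 1357642 - 1222*I*√15 ≈ 1.3576e+6 - 4732.8*I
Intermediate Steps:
E(w) = 1
f(d) = 1 (f(d) = 3 - 1*2 = 3 - 2 = 1)
S = -16 (S = (-7*(1 + 15))/7 = (-7*16)/7 = (⅐)*(-112) = -16)
(-1111 + √(E(-12) + S))*(-1222) = (-1111 + √(1 - 16))*(-1222) = (-1111 + √(-15))*(-1222) = (-1111 + I*√15)*(-1222) = 1357642 - 1222*I*√15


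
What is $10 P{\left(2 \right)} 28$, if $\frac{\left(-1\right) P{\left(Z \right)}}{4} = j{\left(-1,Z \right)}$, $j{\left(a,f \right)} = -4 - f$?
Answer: $6720$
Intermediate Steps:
$P{\left(Z \right)} = 16 + 4 Z$ ($P{\left(Z \right)} = - 4 \left(-4 - Z\right) = 16 + 4 Z$)
$10 P{\left(2 \right)} 28 = 10 \left(16 + 4 \cdot 2\right) 28 = 10 \left(16 + 8\right) 28 = 10 \cdot 24 \cdot 28 = 240 \cdot 28 = 6720$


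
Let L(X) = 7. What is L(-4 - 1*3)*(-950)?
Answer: -6650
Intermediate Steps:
L(-4 - 1*3)*(-950) = 7*(-950) = -6650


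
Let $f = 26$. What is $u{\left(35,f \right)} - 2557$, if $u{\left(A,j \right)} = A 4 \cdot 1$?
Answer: $-2417$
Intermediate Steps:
$u{\left(A,j \right)} = 4 A$ ($u{\left(A,j \right)} = 4 A 1 = 4 A$)
$u{\left(35,f \right)} - 2557 = 4 \cdot 35 - 2557 = 140 - 2557 = -2417$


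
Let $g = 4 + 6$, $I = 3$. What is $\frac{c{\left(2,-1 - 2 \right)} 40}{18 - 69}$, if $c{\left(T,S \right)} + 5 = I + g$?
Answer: $- \frac{320}{51} \approx -6.2745$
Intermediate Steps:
$g = 10$
$c{\left(T,S \right)} = 8$ ($c{\left(T,S \right)} = -5 + \left(3 + 10\right) = -5 + 13 = 8$)
$\frac{c{\left(2,-1 - 2 \right)} 40}{18 - 69} = \frac{8 \cdot 40}{18 - 69} = \frac{320}{-51} = 320 \left(- \frac{1}{51}\right) = - \frac{320}{51}$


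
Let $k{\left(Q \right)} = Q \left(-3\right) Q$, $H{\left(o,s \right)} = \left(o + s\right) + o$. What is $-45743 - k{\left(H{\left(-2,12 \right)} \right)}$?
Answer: $-45551$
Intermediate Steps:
$H{\left(o,s \right)} = s + 2 o$
$k{\left(Q \right)} = - 3 Q^{2}$ ($k{\left(Q \right)} = - 3 Q Q = - 3 Q^{2}$)
$-45743 - k{\left(H{\left(-2,12 \right)} \right)} = -45743 - - 3 \left(12 + 2 \left(-2\right)\right)^{2} = -45743 - - 3 \left(12 - 4\right)^{2} = -45743 - - 3 \cdot 8^{2} = -45743 - \left(-3\right) 64 = -45743 - -192 = -45743 + 192 = -45551$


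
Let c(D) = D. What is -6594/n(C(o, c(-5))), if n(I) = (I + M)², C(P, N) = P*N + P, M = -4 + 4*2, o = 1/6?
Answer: -29673/50 ≈ -593.46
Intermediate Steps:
o = ⅙ ≈ 0.16667
M = 4 (M = -4 + 8 = 4)
C(P, N) = P + N*P (C(P, N) = N*P + P = P + N*P)
n(I) = (4 + I)² (n(I) = (I + 4)² = (4 + I)²)
-6594/n(C(o, c(-5))) = -6594/(4 + (1 - 5)/6)² = -6594/(4 + (⅙)*(-4))² = -6594/(4 - ⅔)² = -6594/((10/3)²) = -6594/100/9 = -6594*9/100 = -29673/50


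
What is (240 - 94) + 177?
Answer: 323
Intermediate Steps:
(240 - 94) + 177 = 146 + 177 = 323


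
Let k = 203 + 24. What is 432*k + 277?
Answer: 98341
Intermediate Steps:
k = 227
432*k + 277 = 432*227 + 277 = 98064 + 277 = 98341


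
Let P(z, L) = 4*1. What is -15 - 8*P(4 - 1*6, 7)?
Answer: -47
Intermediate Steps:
P(z, L) = 4
-15 - 8*P(4 - 1*6, 7) = -15 - 8*4 = -15 - 32 = -47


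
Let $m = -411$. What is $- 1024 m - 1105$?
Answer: $419759$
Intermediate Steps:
$- 1024 m - 1105 = \left(-1024\right) \left(-411\right) - 1105 = 420864 - 1105 = 419759$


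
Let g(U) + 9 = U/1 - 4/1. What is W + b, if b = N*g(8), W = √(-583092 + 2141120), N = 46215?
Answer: -231075 + 2*√389507 ≈ -2.2983e+5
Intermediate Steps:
g(U) = -13 + U (g(U) = -9 + (U/1 - 4/1) = -9 + (U*1 - 4*1) = -9 + (U - 4) = -9 + (-4 + U) = -13 + U)
W = 2*√389507 (W = √1558028 = 2*√389507 ≈ 1248.2)
b = -231075 (b = 46215*(-13 + 8) = 46215*(-5) = -231075)
W + b = 2*√389507 - 231075 = -231075 + 2*√389507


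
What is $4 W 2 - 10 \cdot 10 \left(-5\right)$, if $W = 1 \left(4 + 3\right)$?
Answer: $556$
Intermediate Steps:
$W = 7$ ($W = 1 \cdot 7 = 7$)
$4 W 2 - 10 \cdot 10 \left(-5\right) = 4 \cdot 7 \cdot 2 - 10 \cdot 10 \left(-5\right) = 28 \cdot 2 - -500 = 56 + 500 = 556$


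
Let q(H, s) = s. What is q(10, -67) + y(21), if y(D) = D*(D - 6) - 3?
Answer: 245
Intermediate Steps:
y(D) = -3 + D*(-6 + D) (y(D) = D*(-6 + D) - 3 = -3 + D*(-6 + D))
q(10, -67) + y(21) = -67 + (-3 + 21**2 - 6*21) = -67 + (-3 + 441 - 126) = -67 + 312 = 245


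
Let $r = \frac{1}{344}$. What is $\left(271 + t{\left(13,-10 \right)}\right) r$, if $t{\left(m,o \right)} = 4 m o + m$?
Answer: $- \frac{59}{86} \approx -0.68605$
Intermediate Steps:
$r = \frac{1}{344} \approx 0.002907$
$t{\left(m,o \right)} = m + 4 m o$ ($t{\left(m,o \right)} = 4 m o + m = m + 4 m o$)
$\left(271 + t{\left(13,-10 \right)}\right) r = \left(271 + 13 \left(1 + 4 \left(-10\right)\right)\right) \frac{1}{344} = \left(271 + 13 \left(1 - 40\right)\right) \frac{1}{344} = \left(271 + 13 \left(-39\right)\right) \frac{1}{344} = \left(271 - 507\right) \frac{1}{344} = \left(-236\right) \frac{1}{344} = - \frac{59}{86}$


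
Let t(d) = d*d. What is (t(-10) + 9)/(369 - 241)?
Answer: 109/128 ≈ 0.85156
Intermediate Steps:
t(d) = d²
(t(-10) + 9)/(369 - 241) = ((-10)² + 9)/(369 - 241) = (100 + 9)/128 = 109*(1/128) = 109/128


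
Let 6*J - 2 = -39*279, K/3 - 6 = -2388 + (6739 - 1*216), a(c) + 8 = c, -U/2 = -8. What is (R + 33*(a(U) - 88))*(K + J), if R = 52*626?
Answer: 952084004/3 ≈ 3.1736e+8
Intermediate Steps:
U = 16 (U = -2*(-8) = 16)
R = 32552
a(c) = -8 + c
K = 12423 (K = 18 + 3*(-2388 + (6739 - 1*216)) = 18 + 3*(-2388 + (6739 - 216)) = 18 + 3*(-2388 + 6523) = 18 + 3*4135 = 18 + 12405 = 12423)
J = -10879/6 (J = ⅓ + (-39*279)/6 = ⅓ + (⅙)*(-10881) = ⅓ - 3627/2 = -10879/6 ≈ -1813.2)
(R + 33*(a(U) - 88))*(K + J) = (32552 + 33*((-8 + 16) - 88))*(12423 - 10879/6) = (32552 + 33*(8 - 88))*(63659/6) = (32552 + 33*(-80))*(63659/6) = (32552 - 2640)*(63659/6) = 29912*(63659/6) = 952084004/3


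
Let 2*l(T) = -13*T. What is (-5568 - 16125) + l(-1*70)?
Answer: -21238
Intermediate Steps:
l(T) = -13*T/2 (l(T) = (-13*T)/2 = -13*T/2)
(-5568 - 16125) + l(-1*70) = (-5568 - 16125) - (-13)*70/2 = -21693 - 13/2*(-70) = -21693 + 455 = -21238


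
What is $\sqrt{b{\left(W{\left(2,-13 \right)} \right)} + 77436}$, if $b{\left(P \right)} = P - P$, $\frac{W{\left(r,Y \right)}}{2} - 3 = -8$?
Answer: $18 \sqrt{239} \approx 278.27$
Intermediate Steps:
$W{\left(r,Y \right)} = -10$ ($W{\left(r,Y \right)} = 6 + 2 \left(-8\right) = 6 - 16 = -10$)
$b{\left(P \right)} = 0$
$\sqrt{b{\left(W{\left(2,-13 \right)} \right)} + 77436} = \sqrt{0 + 77436} = \sqrt{77436} = 18 \sqrt{239}$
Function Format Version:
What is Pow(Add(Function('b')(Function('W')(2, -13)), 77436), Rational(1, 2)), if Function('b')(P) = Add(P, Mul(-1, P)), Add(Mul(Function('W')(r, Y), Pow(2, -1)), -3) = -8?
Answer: Mul(18, Pow(239, Rational(1, 2))) ≈ 278.27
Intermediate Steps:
Function('W')(r, Y) = -10 (Function('W')(r, Y) = Add(6, Mul(2, -8)) = Add(6, -16) = -10)
Function('b')(P) = 0
Pow(Add(Function('b')(Function('W')(2, -13)), 77436), Rational(1, 2)) = Pow(Add(0, 77436), Rational(1, 2)) = Pow(77436, Rational(1, 2)) = Mul(18, Pow(239, Rational(1, 2)))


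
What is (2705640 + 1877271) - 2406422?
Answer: 2176489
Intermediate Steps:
(2705640 + 1877271) - 2406422 = 4582911 - 2406422 = 2176489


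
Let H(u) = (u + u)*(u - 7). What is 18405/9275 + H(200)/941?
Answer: 146669821/1745555 ≈ 84.025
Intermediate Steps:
H(u) = 2*u*(-7 + u) (H(u) = (2*u)*(-7 + u) = 2*u*(-7 + u))
18405/9275 + H(200)/941 = 18405/9275 + (2*200*(-7 + 200))/941 = 18405*(1/9275) + (2*200*193)*(1/941) = 3681/1855 + 77200*(1/941) = 3681/1855 + 77200/941 = 146669821/1745555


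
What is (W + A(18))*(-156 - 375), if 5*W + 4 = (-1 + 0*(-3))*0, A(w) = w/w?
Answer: -531/5 ≈ -106.20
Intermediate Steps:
A(w) = 1
W = -⅘ (W = -⅘ + ((-1 + 0*(-3))*0)/5 = -⅘ + ((-1 + 0)*0)/5 = -⅘ + (-1*0)/5 = -⅘ + (⅕)*0 = -⅘ + 0 = -⅘ ≈ -0.80000)
(W + A(18))*(-156 - 375) = (-⅘ + 1)*(-156 - 375) = (⅕)*(-531) = -531/5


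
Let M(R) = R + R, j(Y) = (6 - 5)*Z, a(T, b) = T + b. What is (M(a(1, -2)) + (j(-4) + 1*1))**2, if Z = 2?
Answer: 1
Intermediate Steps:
j(Y) = 2 (j(Y) = (6 - 5)*2 = 1*2 = 2)
M(R) = 2*R
(M(a(1, -2)) + (j(-4) + 1*1))**2 = (2*(1 - 2) + (2 + 1*1))**2 = (2*(-1) + (2 + 1))**2 = (-2 + 3)**2 = 1**2 = 1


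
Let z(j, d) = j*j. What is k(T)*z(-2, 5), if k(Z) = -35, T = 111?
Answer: -140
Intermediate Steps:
z(j, d) = j**2
k(T)*z(-2, 5) = -35*(-2)**2 = -35*4 = -140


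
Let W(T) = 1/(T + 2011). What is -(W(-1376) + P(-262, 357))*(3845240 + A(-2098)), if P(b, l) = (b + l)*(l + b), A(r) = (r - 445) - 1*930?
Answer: -22016690297892/635 ≈ -3.4672e+10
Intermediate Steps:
A(r) = -1375 + r (A(r) = (-445 + r) - 930 = -1375 + r)
P(b, l) = (b + l)**2 (P(b, l) = (b + l)*(b + l) = (b + l)**2)
W(T) = 1/(2011 + T)
-(W(-1376) + P(-262, 357))*(3845240 + A(-2098)) = -(1/(2011 - 1376) + (-262 + 357)**2)*(3845240 + (-1375 - 2098)) = -(1/635 + 95**2)*(3845240 - 3473) = -(1/635 + 9025)*3841767 = -5730876*3841767/635 = -1*22016690297892/635 = -22016690297892/635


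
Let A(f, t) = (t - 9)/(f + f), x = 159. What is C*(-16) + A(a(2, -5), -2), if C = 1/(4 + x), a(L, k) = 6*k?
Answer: 833/9780 ≈ 0.085174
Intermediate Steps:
A(f, t) = (-9 + t)/(2*f) (A(f, t) = (-9 + t)/((2*f)) = (-9 + t)*(1/(2*f)) = (-9 + t)/(2*f))
C = 1/163 (C = 1/(4 + 159) = 1/163 ≈ 0.0061350)
C*(-16) + A(a(2, -5), -2) = (1/163)*(-16) + (-9 - 2)/(2*((6*(-5)))) = -16/163 + (1/2)*(-11)/(-30) = -16/163 + (1/2)*(-1/30)*(-11) = -16/163 + 11/60 = 833/9780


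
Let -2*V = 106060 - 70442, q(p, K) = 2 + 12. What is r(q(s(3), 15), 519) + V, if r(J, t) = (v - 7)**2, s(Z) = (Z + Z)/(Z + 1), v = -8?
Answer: -17584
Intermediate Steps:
s(Z) = 2*Z/(1 + Z) (s(Z) = (2*Z)/(1 + Z) = 2*Z/(1 + Z))
q(p, K) = 14
V = -17809 (V = -(106060 - 70442)/2 = -1/2*35618 = -17809)
r(J, t) = 225 (r(J, t) = (-8 - 7)**2 = (-15)**2 = 225)
r(q(s(3), 15), 519) + V = 225 - 17809 = -17584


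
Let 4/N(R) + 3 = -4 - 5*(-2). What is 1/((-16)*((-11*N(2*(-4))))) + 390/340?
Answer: 13779/11968 ≈ 1.1513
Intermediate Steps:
N(R) = 4/3 (N(R) = 4/(-3 + (-4 - 5*(-2))) = 4/(-3 + (-4 + 10)) = 4/(-3 + 6) = 4/3)
1/((-16)*((-11*N(2*(-4))))) + 390/340 = 1/((-16)*((-11*4/3))) + 390/340 = -1/(16*(-44/3)) + 390*(1/340) = -1/16*(-3/44) + 39/34 = 3/704 + 39/34 = 13779/11968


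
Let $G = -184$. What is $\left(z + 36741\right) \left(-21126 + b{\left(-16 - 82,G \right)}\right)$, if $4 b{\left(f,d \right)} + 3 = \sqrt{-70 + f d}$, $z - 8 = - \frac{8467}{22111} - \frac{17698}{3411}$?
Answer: $- \frac{39031138226871833}{50280414} + \frac{1385606099857 \sqrt{17962}}{150841242} \approx -7.7504 \cdot 10^{8}$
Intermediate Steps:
$z = \frac{183163553}{75420621}$ ($z = 8 - \left(\frac{8467}{22111} + \frac{17698}{3411}\right) = 8 - \frac{420201415}{75420621} = \frac{183163553}{75420621} \approx 2.4286$)
$b{\left(f,d \right)} = - \frac{3}{4} + \frac{\sqrt{-70 + d f}}{4}$ ($b{\left(f,d \right)} = - \frac{3}{4} + \frac{\sqrt{-70 + f d}}{4} = - \frac{3}{4} + \frac{\sqrt{-70 + d f}}{4}$)
$\left(z + 36741\right) \left(-21126 + b{\left(-16 - 82,G \right)}\right) = \left(\frac{183163553}{75420621} + 36741\right) \left(-21126 - \left(\frac{3}{4} - \frac{\sqrt{-70 - 184 \left(-16 - 82\right)}}{4}\right)\right) = \frac{2771212199714 \left(-21126 - \left(\frac{3}{4} - \frac{\sqrt{-70 - 184 \left(-16 - 82\right)}}{4}\right)\right)}{75420621} = \frac{2771212199714 \left(-21126 - \left(\frac{3}{4} - \frac{\sqrt{-70 - -18032}}{4}\right)\right)}{75420621} = \frac{2771212199714 \left(-21126 - \left(\frac{3}{4} - \frac{\sqrt{-70 + 18032}}{4}\right)\right)}{75420621} = \frac{2771212199714 \left(-21126 - \left(\frac{3}{4} - \frac{\sqrt{17962}}{4}\right)\right)}{75420621} = \frac{2771212199714 \left(- \frac{84507}{4} + \frac{\sqrt{17962}}{4}\right)}{75420621} = - \frac{39031138226871833}{50280414} + \frac{1385606099857 \sqrt{17962}}{150841242}$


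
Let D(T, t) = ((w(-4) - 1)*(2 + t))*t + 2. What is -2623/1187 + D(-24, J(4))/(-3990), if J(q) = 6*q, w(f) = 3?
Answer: -1194952/473613 ≈ -2.5231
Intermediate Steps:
D(T, t) = 2 + t*(4 + 2*t) (D(T, t) = ((3 - 1)*(2 + t))*t + 2 = (2*(2 + t))*t + 2 = (4 + 2*t)*t + 2 = t*(4 + 2*t) + 2 = 2 + t*(4 + 2*t))
-2623/1187 + D(-24, J(4))/(-3990) = -2623/1187 + (2 + 2*(6*4)**2 + 4*(6*4))/(-3990) = -2623*1/1187 + (2 + 2*24**2 + 4*24)*(-1/3990) = -2623/1187 + (2 + 2*576 + 96)*(-1/3990) = -2623/1187 + (2 + 1152 + 96)*(-1/3990) = -2623/1187 + 1250*(-1/3990) = -2623/1187 - 125/399 = -1194952/473613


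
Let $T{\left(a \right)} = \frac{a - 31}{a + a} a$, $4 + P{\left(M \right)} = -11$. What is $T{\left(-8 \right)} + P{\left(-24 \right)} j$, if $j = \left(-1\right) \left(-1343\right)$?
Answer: $- \frac{40329}{2} \approx -20165.0$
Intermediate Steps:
$j = 1343$
$P{\left(M \right)} = -15$ ($P{\left(M \right)} = -4 - 11 = -15$)
$T{\left(a \right)} = - \frac{31}{2} + \frac{a}{2}$ ($T{\left(a \right)} = \frac{-31 + a}{2 a} a = - \frac{31}{2} + \frac{a}{2}$)
$T{\left(-8 \right)} + P{\left(-24 \right)} j = \left(- \frac{31}{2} + \frac{1}{2} \left(-8\right)\right) - 20145 = \left(- \frac{31}{2} - 4\right) - 20145 = - \frac{39}{2} - 20145 = - \frac{40329}{2}$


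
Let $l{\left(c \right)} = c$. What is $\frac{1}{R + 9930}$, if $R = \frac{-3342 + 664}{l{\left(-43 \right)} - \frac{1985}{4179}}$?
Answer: $\frac{90841}{907646811} \approx 0.00010008$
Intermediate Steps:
$R = \frac{5595681}{90841}$ ($R = \frac{-3342 + 664}{-43 - \frac{1985}{4179}} = - \frac{2678}{-43 - \frac{1985}{4179}} = - \frac{2678}{- \frac{181682}{4179}} = \left(-2678\right) \left(- \frac{4179}{181682}\right) = \frac{5595681}{90841} \approx 61.599$)
$\frac{1}{R + 9930} = \frac{1}{\frac{5595681}{90841} + 9930} = \frac{1}{\frac{907646811}{90841}} = \frac{90841}{907646811}$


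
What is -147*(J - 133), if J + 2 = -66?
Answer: 29547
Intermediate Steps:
J = -68 (J = -2 - 66 = -68)
-147*(J - 133) = -147*(-68 - 133) = -147*(-201) = 29547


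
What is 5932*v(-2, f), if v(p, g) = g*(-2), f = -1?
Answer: 11864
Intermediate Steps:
v(p, g) = -2*g
5932*v(-2, f) = 5932*(-2*(-1)) = 5932*2 = 11864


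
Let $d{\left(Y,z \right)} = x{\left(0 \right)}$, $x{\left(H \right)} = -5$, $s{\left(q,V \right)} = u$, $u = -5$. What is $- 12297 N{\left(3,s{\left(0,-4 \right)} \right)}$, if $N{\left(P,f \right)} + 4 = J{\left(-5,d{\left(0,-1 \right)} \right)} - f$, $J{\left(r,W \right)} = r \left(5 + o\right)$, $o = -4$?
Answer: $49188$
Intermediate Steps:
$s{\left(q,V \right)} = -5$
$d{\left(Y,z \right)} = -5$
$J{\left(r,W \right)} = r$ ($J{\left(r,W \right)} = r \left(5 - 4\right) = r 1 = r$)
$N{\left(P,f \right)} = -9 - f$ ($N{\left(P,f \right)} = -4 - \left(5 + f\right) = -9 - f$)
$- 12297 N{\left(3,s{\left(0,-4 \right)} \right)} = - 12297 \left(-9 - -5\right) = - 12297 \left(-9 + 5\right) = \left(-12297\right) \left(-4\right) = 49188$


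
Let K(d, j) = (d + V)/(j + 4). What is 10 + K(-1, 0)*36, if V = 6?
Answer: 55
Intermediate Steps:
K(d, j) = (6 + d)/(4 + j) (K(d, j) = (d + 6)/(j + 4) = (6 + d)/(4 + j))
10 + K(-1, 0)*36 = 10 + ((6 - 1)/(4 + 0))*36 = 10 + (5/4)*36 = 10 + 45 = 55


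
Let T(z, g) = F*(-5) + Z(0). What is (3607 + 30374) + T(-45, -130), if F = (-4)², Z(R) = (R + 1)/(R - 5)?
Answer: 169504/5 ≈ 33901.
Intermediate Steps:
Z(R) = (1 + R)/(-5 + R)
F = 16
T(z, g) = -401/5 (T(z, g) = 16*(-5) + (1 + 0)/(-5 + 0) = -80 + 1/(-5) = -80 - ⅕*1 = -80 - ⅕ = -401/5)
(3607 + 30374) + T(-45, -130) = (3607 + 30374) - 401/5 = 33981 - 401/5 = 169504/5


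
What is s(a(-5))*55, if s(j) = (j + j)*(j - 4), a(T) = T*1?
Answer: 4950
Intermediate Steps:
a(T) = T
s(j) = 2*j*(-4 + j) (s(j) = (2*j)*(-4 + j) = 2*j*(-4 + j))
s(a(-5))*55 = (2*(-5)*(-4 - 5))*55 = (2*(-5)*(-9))*55 = 90*55 = 4950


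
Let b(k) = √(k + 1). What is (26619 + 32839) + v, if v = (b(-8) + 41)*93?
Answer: 63271 + 93*I*√7 ≈ 63271.0 + 246.05*I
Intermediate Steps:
b(k) = √(1 + k)
v = 3813 + 93*I*√7 (v = (√(1 - 8) + 41)*93 = (√(-7) + 41)*93 = (I*√7 + 41)*93 = (41 + I*√7)*93 = 3813 + 93*I*√7 ≈ 3813.0 + 246.05*I)
(26619 + 32839) + v = (26619 + 32839) + (3813 + 93*I*√7) = 59458 + (3813 + 93*I*√7) = 63271 + 93*I*√7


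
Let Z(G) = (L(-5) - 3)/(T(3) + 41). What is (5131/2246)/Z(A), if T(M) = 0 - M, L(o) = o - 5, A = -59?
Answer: -97489/14599 ≈ -6.6778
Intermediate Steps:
L(o) = -5 + o
T(M) = -M
Z(G) = -13/38 (Z(G) = ((-5 - 5) - 3)/(-1*3 + 41) = (-10 - 3)/(-3 + 41) = -13/38)
(5131/2246)/Z(A) = (5131/2246)/(-13/38) = (5131*(1/2246))*(-38/13) = (5131/2246)*(-38/13) = -97489/14599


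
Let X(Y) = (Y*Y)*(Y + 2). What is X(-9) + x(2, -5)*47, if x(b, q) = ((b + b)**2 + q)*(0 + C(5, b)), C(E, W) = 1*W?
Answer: 467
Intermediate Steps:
C(E, W) = W
x(b, q) = b*(q + 4*b**2) (x(b, q) = ((b + b)**2 + q)*(0 + b) = ((2*b)**2 + q)*b = (4*b**2 + q)*b = (q + 4*b**2)*b = b*(q + 4*b**2))
X(Y) = Y**2*(2 + Y)
X(-9) + x(2, -5)*47 = (-9)**2*(2 - 9) + (2*(-5 + 4*2**2))*47 = 81*(-7) + (2*(-5 + 4*4))*47 = -567 + (2*(-5 + 16))*47 = -567 + (2*11)*47 = -567 + 22*47 = -567 + 1034 = 467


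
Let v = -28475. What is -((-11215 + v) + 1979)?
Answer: 37711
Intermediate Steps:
-((-11215 + v) + 1979) = -((-11215 - 28475) + 1979) = -(-39690 + 1979) = -1*(-37711) = 37711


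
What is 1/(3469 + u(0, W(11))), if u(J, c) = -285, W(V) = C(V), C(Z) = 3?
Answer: 1/3184 ≈ 0.00031407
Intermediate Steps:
W(V) = 3
1/(3469 + u(0, W(11))) = 1/(3469 - 285) = 1/3184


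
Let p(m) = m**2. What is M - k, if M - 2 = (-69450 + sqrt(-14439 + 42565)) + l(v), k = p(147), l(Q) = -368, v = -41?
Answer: -91425 + 7*sqrt(574) ≈ -91257.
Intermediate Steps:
k = 21609 (k = 147**2 = 21609)
M = -69816 + 7*sqrt(574) (M = 2 + ((-69450 + sqrt(-14439 + 42565)) - 368) = 2 + ((-69450 + sqrt(28126)) - 368) = 2 + ((-69450 + 7*sqrt(574)) - 368) = 2 + (-69818 + 7*sqrt(574)) = -69816 + 7*sqrt(574) ≈ -69648.)
M - k = (-69816 + 7*sqrt(574)) - 1*21609 = (-69816 + 7*sqrt(574)) - 21609 = -91425 + 7*sqrt(574)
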